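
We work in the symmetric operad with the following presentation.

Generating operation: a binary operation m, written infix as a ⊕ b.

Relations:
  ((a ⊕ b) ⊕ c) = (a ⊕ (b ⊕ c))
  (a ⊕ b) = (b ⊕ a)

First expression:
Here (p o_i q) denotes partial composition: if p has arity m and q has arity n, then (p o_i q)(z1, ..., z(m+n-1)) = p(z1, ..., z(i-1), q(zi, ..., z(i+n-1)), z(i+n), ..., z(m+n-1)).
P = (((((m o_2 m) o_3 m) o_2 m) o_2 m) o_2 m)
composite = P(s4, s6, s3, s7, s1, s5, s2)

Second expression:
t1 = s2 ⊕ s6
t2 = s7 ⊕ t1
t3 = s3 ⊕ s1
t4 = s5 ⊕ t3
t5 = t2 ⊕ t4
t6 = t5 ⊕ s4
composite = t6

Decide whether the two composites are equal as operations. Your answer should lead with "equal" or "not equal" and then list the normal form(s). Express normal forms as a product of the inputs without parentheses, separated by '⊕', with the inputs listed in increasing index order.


The first expression reduces to s1 ⊕ s2 ⊕ s3 ⊕ s4 ⊕ s5 ⊕ s6 ⊕ s7
The second expression reduces to s1 ⊕ s2 ⊕ s3 ⊕ s4 ⊕ s5 ⊕ s6 ⊕ s7
Both agree, so they are equal.

equal; both compose to s1 ⊕ s2 ⊕ s3 ⊕ s4 ⊕ s5 ⊕ s6 ⊕ s7


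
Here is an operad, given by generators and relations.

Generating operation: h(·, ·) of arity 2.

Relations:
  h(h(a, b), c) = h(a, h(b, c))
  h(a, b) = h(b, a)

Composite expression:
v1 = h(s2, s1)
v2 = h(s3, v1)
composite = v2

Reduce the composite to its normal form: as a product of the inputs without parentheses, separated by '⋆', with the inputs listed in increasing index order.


Shape and order are irrelevant to h; the s-input set decides.
h(s2, s1) collapses to s2 ⋆ s1
h(s3, h(s2, s1)) collapses to s3 ⋆ s2 ⋆ s1
commutativity sorts the factors: s1 ⋆ s2 ⋆ s3

s1 ⋆ s2 ⋆ s3


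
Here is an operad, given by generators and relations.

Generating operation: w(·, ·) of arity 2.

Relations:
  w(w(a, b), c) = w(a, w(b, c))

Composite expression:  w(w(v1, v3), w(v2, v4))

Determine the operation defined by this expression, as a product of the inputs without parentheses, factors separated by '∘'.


Every regrouping of w is equal, so read the v-inputs in written order.
w(v1, v3) reduces to v1 ∘ v3
w(v2, v4) reduces to v2 ∘ v4
w(w(v1, v3), w(v2, v4)) reduces to v1 ∘ v3 ∘ v2 ∘ v4

v1 ∘ v3 ∘ v2 ∘ v4


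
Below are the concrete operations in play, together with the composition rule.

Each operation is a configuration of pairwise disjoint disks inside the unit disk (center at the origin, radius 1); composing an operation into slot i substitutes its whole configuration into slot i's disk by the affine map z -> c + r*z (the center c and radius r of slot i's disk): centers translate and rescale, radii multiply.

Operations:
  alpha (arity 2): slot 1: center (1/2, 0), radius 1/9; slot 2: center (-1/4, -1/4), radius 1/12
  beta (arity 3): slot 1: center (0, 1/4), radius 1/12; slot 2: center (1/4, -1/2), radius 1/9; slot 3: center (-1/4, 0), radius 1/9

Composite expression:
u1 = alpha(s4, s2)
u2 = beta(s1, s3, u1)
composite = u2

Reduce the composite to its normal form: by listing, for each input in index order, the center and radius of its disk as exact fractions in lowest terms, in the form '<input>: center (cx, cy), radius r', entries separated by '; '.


Only the slot chain above each s matters under beta; compose those maps.
s1 passes through 1 substitution, ending at center (0, 1/4), radius 1/12
s3 passes through 1 substitution, ending at center (1/4, -1/2), radius 1/9
s4 passes through 2 substitutions, ending at center (-7/36, 0), radius 1/81
s2 passes through 2 substitutions, ending at center (-5/18, -1/36), radius 1/108

s1: center (0, 1/4), radius 1/12; s2: center (-5/18, -1/36), radius 1/108; s3: center (1/4, -1/2), radius 1/9; s4: center (-7/36, 0), radius 1/81


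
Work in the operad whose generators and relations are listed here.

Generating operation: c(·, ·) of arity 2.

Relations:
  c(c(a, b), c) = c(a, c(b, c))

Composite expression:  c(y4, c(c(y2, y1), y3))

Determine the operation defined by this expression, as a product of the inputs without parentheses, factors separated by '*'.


y4 * y2 * y1 * y3

Under associativity of c, the answer is the y's in reading order.
c(y2, y1) reduces to y2 * y1
c(c(y2, y1), y3) reduces to y2 * y1 * y3
c(y4, c(c(y2, y1), y3)) reduces to y4 * y2 * y1 * y3


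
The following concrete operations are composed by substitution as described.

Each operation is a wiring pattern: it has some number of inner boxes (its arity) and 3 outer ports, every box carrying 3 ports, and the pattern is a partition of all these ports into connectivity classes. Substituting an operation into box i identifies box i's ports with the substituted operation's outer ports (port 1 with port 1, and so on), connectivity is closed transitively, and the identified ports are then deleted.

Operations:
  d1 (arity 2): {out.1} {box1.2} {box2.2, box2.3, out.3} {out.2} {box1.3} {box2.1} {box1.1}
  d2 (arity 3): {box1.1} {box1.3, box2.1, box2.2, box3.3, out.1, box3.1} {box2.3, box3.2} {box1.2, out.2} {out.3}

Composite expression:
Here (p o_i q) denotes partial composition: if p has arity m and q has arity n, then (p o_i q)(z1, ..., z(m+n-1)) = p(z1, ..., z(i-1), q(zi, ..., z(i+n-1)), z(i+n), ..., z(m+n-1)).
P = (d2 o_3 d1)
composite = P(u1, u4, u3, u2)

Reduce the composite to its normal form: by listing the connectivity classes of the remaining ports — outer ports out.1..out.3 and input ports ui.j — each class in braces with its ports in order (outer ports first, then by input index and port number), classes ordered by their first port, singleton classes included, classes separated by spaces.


Reachability decides: close wires over d2-identified ports.
composing d1 on (u3, u2), with out.j its own outer ports: {out.1} {out.2} {out.3, u2.2, u2.3} {u2.1} {u3.1} {u3.2} {u3.3}
composing d2 on (u1, u4, u3, u2), with out.j its own outer ports: {out.1, u1.3, u2.2, u2.3, u4.1, u4.2} {out.2, u1.2} {out.3} {u1.1} {u2.1} {u3.1} {u3.2} {u3.3} {u4.3}

{out.1, u1.3, u2.2, u2.3, u4.1, u4.2} {out.2, u1.2} {out.3} {u1.1} {u2.1} {u3.1} {u3.2} {u3.3} {u4.3}


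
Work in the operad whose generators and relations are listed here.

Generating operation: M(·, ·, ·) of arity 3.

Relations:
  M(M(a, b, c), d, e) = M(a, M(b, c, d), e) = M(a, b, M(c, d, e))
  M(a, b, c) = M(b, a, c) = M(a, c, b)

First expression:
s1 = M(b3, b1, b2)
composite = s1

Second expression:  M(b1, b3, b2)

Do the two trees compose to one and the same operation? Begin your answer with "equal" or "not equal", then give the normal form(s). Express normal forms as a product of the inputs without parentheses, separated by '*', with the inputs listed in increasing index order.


equal: each reduces to b1 * b2 * b3


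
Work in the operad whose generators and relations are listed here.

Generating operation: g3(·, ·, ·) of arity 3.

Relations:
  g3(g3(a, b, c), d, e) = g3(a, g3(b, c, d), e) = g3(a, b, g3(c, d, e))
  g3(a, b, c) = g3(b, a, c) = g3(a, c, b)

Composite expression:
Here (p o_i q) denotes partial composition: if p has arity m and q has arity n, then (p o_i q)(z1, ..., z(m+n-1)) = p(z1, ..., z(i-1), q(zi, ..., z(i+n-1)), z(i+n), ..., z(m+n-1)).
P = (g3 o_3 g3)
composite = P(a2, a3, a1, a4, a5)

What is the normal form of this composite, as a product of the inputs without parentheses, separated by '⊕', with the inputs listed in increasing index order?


Any arrangement under g3 is one operation, so sort the a-inputs.
g3(a1, a4, a5) unparenthesizes to a1 ⊕ a4 ⊕ a5
g3(a2, a3, g3(a1, a4, a5)) unparenthesizes to a2 ⊕ a3 ⊕ a1 ⊕ a4 ⊕ a5
the factors in increasing index order: a1 ⊕ a2 ⊕ a3 ⊕ a4 ⊕ a5

a1 ⊕ a2 ⊕ a3 ⊕ a4 ⊕ a5


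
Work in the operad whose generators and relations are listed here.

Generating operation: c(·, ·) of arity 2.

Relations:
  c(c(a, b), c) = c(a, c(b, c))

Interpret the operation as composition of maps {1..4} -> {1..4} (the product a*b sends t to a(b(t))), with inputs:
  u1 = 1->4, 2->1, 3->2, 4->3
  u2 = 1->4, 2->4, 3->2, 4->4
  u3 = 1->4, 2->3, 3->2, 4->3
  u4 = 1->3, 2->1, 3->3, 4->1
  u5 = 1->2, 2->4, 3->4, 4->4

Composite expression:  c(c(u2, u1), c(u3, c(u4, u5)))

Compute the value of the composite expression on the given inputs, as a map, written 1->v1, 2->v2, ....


1->2, 2->2, 3->2, 4->2

c(u2, u1) = 1->4, 2->4, 3->4, 4->2
c(u4, u5) = 1->1, 2->1, 3->1, 4->1
c(u3, c(u4, u5)) = 1->4, 2->4, 3->4, 4->4
c(c(u2, u1), c(u3, c(u4, u5))) = 1->2, 2->2, 3->2, 4->2


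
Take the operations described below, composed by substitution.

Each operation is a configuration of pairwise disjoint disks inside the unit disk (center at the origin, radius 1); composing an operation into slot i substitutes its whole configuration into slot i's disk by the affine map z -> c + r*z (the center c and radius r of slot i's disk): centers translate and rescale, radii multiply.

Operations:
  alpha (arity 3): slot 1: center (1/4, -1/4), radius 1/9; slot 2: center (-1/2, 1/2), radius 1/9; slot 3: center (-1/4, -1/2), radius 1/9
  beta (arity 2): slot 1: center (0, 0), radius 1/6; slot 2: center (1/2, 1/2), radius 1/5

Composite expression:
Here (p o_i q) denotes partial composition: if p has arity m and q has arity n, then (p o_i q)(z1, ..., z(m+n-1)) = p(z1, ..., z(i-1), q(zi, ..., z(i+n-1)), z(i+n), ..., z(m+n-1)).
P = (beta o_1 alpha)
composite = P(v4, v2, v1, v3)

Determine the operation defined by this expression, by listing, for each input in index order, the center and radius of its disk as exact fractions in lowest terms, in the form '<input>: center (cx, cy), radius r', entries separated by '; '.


v1: center (-1/24, -1/12), radius 1/54; v2: center (-1/12, 1/12), radius 1/54; v3: center (1/2, 1/2), radius 1/5; v4: center (1/24, -1/24), radius 1/54

Each v-disk chains the slot maps above it in beta; radii multiply.
input v4: composing its 2 substitution steps yields center (1/24, -1/24), radius 1/54
input v2: composing its 2 substitution steps yields center (-1/12, 1/12), radius 1/54
input v1: composing its 2 substitution steps yields center (-1/24, -1/12), radius 1/54
input v3: composing its 1 substitution step yields center (1/2, 1/2), radius 1/5


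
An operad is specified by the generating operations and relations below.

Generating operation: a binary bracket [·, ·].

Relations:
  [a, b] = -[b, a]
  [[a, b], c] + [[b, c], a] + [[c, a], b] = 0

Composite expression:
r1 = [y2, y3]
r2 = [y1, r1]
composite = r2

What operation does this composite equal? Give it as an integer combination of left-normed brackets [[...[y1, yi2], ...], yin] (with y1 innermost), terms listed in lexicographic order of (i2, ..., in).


[[y1, y2], y3] - [[y1, y3], y2]

In the tensor algebra, words opening y1 carry the y1-anchored form.
Composite bracket: [y1, [y2, y3]]
Expanding via [a, b] = ab - ba: 4 signed words (2^2 = 4).
Only words starting with y1 matter:
  the word y1y2y3 carries sign +1 and contributes +[[y1, y2], y3]
  the word y1y3y2 carries sign -1 and contributes -[[y1, y3], y2]


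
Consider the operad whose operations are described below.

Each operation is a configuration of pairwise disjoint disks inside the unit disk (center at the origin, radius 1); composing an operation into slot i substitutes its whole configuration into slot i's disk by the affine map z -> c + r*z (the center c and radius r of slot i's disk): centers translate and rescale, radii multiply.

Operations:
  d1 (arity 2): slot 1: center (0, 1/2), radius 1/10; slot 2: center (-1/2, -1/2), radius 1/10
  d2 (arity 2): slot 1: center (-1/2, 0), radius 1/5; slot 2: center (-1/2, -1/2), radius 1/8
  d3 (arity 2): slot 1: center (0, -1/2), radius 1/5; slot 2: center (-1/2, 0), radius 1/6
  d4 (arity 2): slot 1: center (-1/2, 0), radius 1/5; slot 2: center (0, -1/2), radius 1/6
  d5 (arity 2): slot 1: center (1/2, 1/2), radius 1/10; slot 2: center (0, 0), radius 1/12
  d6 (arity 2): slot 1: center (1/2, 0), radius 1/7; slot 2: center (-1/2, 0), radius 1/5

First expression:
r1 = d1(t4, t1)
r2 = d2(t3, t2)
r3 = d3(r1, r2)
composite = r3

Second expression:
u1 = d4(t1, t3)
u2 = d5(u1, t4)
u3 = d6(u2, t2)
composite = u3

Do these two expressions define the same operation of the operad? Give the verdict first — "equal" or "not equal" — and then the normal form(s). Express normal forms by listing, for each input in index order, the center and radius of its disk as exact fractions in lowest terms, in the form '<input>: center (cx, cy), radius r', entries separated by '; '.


Reducing the first expression gives t1: center (-1/10, -3/5), radius 1/50; t2: center (-7/12, -1/12), radius 1/48; t3: center (-7/12, 0), radius 1/30; t4: center (0, -2/5), radius 1/50
Reducing the second expression gives t1: center (79/140, 1/14), radius 1/350; t2: center (-1/2, 0), radius 1/5; t3: center (4/7, 9/140), radius 1/420; t4: center (1/2, 0), radius 1/84
Different reductions; not equal.

not equal: they reduce to t1: center (-1/10, -3/5), radius 1/50; t2: center (-7/12, -1/12), radius 1/48; t3: center (-7/12, 0), radius 1/30; t4: center (0, -2/5), radius 1/50 and t1: center (79/140, 1/14), radius 1/350; t2: center (-1/2, 0), radius 1/5; t3: center (4/7, 9/140), radius 1/420; t4: center (1/2, 0), radius 1/84


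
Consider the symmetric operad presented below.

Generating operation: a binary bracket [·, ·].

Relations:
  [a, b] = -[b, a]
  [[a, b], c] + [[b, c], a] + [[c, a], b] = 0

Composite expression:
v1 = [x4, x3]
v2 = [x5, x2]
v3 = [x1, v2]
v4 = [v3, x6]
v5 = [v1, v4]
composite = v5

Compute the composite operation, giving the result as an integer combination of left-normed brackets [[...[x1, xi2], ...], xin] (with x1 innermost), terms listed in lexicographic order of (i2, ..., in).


-[[[[[x1, x2], x5], x6], x3], x4] + [[[[[x1, x2], x5], x6], x4], x3] + [[[[[x1, x5], x2], x6], x3], x4] - [[[[[x1, x5], x2], x6], x4], x3]

Antisymmetry and Jacobi reduce to x1-anchored left-normed brackets.
Composite bracket: [[x4, x3], [[x1, [x5, x2]], x6]]
Under [a, b] = ab - ba we get 32 signed associative words (2^5 = 32).
Coefficients come from the x1-initial words:
  x1x2x5x6x3x4 appears with sign -1, giving the term -[[[[[x1, x2], x5], x6], x3], x4]
  x1x2x5x6x4x3 appears with sign +1, giving the term +[[[[[x1, x2], x5], x6], x4], x3]
  x1x5x2x6x3x4 appears with sign +1, giving the term +[[[[[x1, x5], x2], x6], x3], x4]
  x1x5x2x6x4x3 appears with sign -1, giving the term -[[[[[x1, x5], x2], x6], x4], x3]


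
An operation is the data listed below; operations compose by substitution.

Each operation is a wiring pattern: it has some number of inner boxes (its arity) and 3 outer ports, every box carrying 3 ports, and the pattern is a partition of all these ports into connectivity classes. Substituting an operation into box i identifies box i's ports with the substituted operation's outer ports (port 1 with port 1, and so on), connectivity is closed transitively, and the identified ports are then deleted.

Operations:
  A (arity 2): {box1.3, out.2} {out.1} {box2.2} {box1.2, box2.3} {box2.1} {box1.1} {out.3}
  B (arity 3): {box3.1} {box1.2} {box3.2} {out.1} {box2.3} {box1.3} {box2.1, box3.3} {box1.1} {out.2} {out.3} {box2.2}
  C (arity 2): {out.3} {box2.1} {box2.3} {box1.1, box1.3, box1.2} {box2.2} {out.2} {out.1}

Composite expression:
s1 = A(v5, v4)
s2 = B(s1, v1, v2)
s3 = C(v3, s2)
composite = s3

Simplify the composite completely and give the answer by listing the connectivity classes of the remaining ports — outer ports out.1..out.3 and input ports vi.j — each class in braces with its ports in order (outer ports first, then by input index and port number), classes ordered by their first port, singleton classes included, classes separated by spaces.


{out.1} {out.2} {out.3} {v1.1, v2.3} {v1.2} {v1.3} {v2.1} {v2.2} {v3.1, v3.2, v3.3} {v4.1} {v4.2} {v4.3, v5.2} {v5.1} {v5.3}

Connectivity passes through glued C-boundaries; trace each wire chain.
A over (v5, v4) gives {out.1} {out.2, v5.3} {out.3} {v4.1} {v4.2} {v4.3, v5.2} {v5.1}, out.j being that stage's outer ports
B over (v5, v4, v1, v2) gives {out.1} {out.2} {out.3} {v1.1, v2.3} {v1.2} {v1.3} {v2.1} {v2.2} {v4.1} {v4.2} {v4.3, v5.2} {v5.1} {v5.3}, out.j being that stage's outer ports
C over (v3, v5, v4, v1, v2) gives {out.1} {out.2} {out.3} {v1.1, v2.3} {v1.2} {v1.3} {v2.1} {v2.2} {v3.1, v3.2, v3.3} {v4.1} {v4.2} {v4.3, v5.2} {v5.1} {v5.3}, out.j being that stage's outer ports


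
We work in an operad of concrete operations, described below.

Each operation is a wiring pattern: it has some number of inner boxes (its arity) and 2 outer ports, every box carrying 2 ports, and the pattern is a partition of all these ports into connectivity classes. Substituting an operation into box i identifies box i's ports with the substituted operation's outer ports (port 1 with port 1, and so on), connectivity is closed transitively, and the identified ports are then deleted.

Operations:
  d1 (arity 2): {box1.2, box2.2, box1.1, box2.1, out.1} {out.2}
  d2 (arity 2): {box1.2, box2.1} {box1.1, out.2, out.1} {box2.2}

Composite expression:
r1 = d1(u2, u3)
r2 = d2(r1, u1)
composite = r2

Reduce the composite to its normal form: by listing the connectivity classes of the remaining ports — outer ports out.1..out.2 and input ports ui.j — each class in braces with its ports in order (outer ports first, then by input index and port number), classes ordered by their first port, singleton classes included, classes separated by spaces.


After gluing at d2, chains via deleted ports link the u-ports.
through d1, on inputs (u2, u3): {out.1, u2.1, u2.2, u3.1, u3.2} {out.2} (out.j = stage outer ports)
through d2, on inputs (u2, u3, u1): {out.1, out.2, u2.1, u2.2, u3.1, u3.2} {u1.1} {u1.2} (out.j = stage outer ports)

{out.1, out.2, u2.1, u2.2, u3.1, u3.2} {u1.1} {u1.2}


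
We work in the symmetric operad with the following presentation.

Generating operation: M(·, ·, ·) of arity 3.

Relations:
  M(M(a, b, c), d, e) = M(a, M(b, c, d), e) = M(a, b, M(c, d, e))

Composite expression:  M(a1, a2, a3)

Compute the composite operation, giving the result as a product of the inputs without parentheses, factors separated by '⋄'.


The M-tree's shape is irrelevant; the a-reading-order decides.
M(a1, a2, a3) spells out as a1 ⋄ a2 ⋄ a3

a1 ⋄ a2 ⋄ a3


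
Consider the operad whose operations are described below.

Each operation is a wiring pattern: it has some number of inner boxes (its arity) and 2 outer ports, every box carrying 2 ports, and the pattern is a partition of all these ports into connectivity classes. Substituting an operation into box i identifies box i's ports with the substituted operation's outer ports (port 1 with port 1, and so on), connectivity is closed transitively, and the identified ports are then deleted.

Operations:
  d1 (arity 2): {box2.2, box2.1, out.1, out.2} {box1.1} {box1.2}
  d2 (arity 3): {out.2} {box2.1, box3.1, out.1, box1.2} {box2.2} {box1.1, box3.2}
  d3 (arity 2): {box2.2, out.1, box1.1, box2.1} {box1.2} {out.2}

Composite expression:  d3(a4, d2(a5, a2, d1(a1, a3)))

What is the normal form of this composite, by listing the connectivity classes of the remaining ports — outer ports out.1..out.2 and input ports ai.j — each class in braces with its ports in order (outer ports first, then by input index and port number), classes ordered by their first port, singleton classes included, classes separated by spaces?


Connectivity passes through glued d3-boundaries; trace each wire chain.
d1 over (a1, a3) gives {out.1, out.2, a3.1, a3.2} {a1.1} {a1.2}, out.j being that stage's outer ports
d2 over (a5, a2, a1, a3) gives {out.1, a2.1, a3.1, a3.2, a5.1, a5.2} {out.2} {a1.1} {a1.2} {a2.2}, out.j being that stage's outer ports
d3 over (a4, a5, a2, a1, a3) gives {out.1, a2.1, a3.1, a3.2, a4.1, a5.1, a5.2} {out.2} {a1.1} {a1.2} {a2.2} {a4.2}, out.j being that stage's outer ports

{out.1, a2.1, a3.1, a3.2, a4.1, a5.1, a5.2} {out.2} {a1.1} {a1.2} {a2.2} {a4.2}


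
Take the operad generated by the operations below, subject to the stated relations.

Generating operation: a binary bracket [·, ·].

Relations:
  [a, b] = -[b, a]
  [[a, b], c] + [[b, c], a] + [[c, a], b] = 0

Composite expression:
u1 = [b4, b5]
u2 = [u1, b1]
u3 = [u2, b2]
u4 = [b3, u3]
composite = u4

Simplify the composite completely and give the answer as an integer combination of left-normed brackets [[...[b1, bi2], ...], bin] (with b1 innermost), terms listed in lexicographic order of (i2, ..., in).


[[[[b1, b4], b5], b2], b3] - [[[[b1, b5], b4], b2], b3]

A multilinear Lie element is pinned by b1-initial words (b1 innermost).
Composite bracket: [b3, [[[b4, b5], b1], b2]]
Full expansion: 16 signed words from ab - ba (2^4 = 16).
Coefficients come from the b1-initial words:
  b1b4b5b2b3 appears with sign +1, giving the term +[[[[b1, b4], b5], b2], b3]
  b1b5b4b2b3 appears with sign -1, giving the term -[[[[b1, b5], b4], b2], b3]


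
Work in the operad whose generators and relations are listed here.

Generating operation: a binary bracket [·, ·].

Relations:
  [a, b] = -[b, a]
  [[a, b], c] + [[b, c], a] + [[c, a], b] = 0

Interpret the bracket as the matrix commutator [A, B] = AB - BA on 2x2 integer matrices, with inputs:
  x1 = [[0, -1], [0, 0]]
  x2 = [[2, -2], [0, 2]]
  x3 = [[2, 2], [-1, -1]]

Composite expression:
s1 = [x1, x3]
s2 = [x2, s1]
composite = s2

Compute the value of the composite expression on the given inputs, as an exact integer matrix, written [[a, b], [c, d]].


[[0, 4], [0, 0]]

[x1, x3] = [[1, 3], [0, -1]]
[x2, [x1, x3]] = [[0, 4], [0, 0]]


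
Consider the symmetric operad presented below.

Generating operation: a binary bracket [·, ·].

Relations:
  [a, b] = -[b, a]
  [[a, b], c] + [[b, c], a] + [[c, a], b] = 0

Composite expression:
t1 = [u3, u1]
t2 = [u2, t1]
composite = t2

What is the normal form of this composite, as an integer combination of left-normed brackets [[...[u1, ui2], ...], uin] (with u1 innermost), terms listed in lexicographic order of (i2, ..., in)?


[[u1, u3], u2]

Left-normed coefficients sit on the u1-initial expansion words.
Composite bracket: [u2, [u3, u1]]
Full expansion: 4 signed words from ab - ba (2^2 = 4).
Keep just the words that open with u1:
  from u1u3u2, sign +1: term +[[u1, u3], u2]


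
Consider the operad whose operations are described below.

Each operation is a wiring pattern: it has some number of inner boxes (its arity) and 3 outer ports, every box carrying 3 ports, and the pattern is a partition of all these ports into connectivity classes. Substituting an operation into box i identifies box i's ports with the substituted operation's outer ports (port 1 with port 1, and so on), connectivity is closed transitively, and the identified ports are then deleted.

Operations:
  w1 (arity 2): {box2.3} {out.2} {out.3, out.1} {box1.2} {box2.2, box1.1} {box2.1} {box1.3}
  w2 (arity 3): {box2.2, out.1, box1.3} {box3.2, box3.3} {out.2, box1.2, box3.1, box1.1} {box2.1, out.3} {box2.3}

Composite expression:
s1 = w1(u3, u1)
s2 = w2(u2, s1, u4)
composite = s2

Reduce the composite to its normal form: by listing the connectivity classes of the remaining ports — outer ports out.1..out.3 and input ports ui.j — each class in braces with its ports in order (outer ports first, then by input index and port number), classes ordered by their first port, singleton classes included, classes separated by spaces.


{out.1, u2.3} {out.2, u2.1, u2.2, u4.1} {out.3} {u1.1} {u1.2, u3.1} {u1.3} {u3.2} {u3.3} {u4.2, u4.3}

Substituting into w2 glues patterns; closure does the rest.
after w1, the pattern on (u3, u1) reads {out.1, out.3} {out.2} {u1.1} {u1.2, u3.1} {u1.3} {u3.2} {u3.3} (out.j = its outer ports)
after w2, the pattern on (u2, u3, u1, u4) reads {out.1, u2.3} {out.2, u2.1, u2.2, u4.1} {out.3} {u1.1} {u1.2, u3.1} {u1.3} {u3.2} {u3.3} {u4.2, u4.3} (out.j = its outer ports)


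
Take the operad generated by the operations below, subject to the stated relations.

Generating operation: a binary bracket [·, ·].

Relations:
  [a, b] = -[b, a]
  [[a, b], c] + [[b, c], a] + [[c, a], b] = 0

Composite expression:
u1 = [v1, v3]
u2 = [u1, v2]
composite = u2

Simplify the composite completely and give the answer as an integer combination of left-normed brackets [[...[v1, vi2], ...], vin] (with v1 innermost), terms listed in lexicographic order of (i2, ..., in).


A multilinear Lie element is pinned by v1-initial words (v1 innermost).
Composite bracket: [[v1, v3], v2]
Under [a, b] = ab - ba we get 4 signed associative words (2^2 = 4).
Keep just the words that open with v1:
  v1v3v2 (sign +1) contributes +[[v1, v3], v2]

[[v1, v3], v2]


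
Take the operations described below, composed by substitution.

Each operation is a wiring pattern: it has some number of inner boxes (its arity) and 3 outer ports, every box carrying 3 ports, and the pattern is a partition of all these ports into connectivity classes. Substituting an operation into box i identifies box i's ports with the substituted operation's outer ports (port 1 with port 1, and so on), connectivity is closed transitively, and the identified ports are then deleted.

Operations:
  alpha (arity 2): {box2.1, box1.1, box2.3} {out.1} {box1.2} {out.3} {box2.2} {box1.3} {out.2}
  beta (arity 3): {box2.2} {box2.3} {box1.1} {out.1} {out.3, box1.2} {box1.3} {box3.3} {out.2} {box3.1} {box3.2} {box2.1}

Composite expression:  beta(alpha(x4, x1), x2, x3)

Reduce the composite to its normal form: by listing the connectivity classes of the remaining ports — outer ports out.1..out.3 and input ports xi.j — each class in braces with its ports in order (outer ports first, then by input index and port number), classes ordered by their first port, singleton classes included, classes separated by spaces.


{out.1} {out.2} {out.3} {x1.1, x1.3, x4.1} {x1.2} {x2.1} {x2.2} {x2.3} {x3.1} {x3.2} {x3.3} {x4.2} {x4.3}

Connectivity passes through glued beta-boundaries; trace each wire chain.
composing alpha on (x4, x1), with out.j its own outer ports: {out.1} {out.2} {out.3} {x1.1, x1.3, x4.1} {x1.2} {x4.2} {x4.3}
composing beta on (x4, x1, x2, x3), with out.j its own outer ports: {out.1} {out.2} {out.3} {x1.1, x1.3, x4.1} {x1.2} {x2.1} {x2.2} {x2.3} {x3.1} {x3.2} {x3.3} {x4.2} {x4.3}


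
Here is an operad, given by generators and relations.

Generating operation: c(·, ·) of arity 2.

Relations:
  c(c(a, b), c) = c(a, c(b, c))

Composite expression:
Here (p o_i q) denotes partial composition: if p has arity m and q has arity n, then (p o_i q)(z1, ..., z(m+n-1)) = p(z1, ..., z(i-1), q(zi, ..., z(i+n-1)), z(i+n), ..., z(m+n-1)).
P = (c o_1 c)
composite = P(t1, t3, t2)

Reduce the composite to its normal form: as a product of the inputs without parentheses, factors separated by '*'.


Every regrouping of c is equal, so read the t-inputs in written order.
c(t1, t3) linearizes to t1 * t3
c(c(t1, t3), t2) linearizes to t1 * t3 * t2

t1 * t3 * t2


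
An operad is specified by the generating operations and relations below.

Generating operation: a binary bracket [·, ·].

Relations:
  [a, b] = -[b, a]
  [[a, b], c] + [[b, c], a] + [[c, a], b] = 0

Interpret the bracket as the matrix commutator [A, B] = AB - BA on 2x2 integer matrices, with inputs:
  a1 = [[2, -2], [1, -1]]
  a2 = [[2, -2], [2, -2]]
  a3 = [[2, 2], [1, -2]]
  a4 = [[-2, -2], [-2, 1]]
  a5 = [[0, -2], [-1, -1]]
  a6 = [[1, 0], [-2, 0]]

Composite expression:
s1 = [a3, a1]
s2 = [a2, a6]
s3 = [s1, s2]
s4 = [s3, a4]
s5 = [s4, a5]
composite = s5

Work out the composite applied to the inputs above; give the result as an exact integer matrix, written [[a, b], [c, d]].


[[-1512, 792], [-1152, 1512]]

[a3, a1] = [[4, -14], [-1, -4]]
[a2, a6] = [[4, 2], [10, -4]]
[[a3, a1], [a2, a6]] = [[-138, 128], [-88, 138]]
[[[a3, a1], [a2, a6]], a4] = [[-432, 936], [-288, 432]]
[[[[a3, a1], [a2, a6]], a4], a5] = [[-1512, 792], [-1152, 1512]]


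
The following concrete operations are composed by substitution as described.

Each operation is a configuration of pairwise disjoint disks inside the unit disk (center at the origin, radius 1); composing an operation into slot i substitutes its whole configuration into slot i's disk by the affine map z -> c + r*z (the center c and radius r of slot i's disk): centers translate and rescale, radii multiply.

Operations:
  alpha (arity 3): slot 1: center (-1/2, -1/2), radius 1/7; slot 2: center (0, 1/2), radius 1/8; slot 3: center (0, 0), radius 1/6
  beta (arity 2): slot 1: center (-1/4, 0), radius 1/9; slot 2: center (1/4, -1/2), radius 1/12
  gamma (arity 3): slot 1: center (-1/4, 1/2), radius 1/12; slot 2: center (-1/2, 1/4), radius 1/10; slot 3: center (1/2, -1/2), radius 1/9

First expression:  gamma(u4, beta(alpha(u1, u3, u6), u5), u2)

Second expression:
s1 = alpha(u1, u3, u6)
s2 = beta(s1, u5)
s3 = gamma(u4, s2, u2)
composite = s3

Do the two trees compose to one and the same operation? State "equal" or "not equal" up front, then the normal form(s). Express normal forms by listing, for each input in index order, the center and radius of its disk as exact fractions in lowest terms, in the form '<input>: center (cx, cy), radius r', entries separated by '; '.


equal; both compose to u1: center (-191/360, 11/45), radius 1/630; u2: center (1/2, -1/2), radius 1/9; u3: center (-21/40, 23/90), radius 1/720; u4: center (-1/4, 1/2), radius 1/12; u5: center (-19/40, 1/5), radius 1/120; u6: center (-21/40, 1/4), radius 1/540

Reducing the first expression gives u1: center (-191/360, 11/45), radius 1/630; u2: center (1/2, -1/2), radius 1/9; u3: center (-21/40, 23/90), radius 1/720; u4: center (-1/4, 1/2), radius 1/12; u5: center (-19/40, 1/5), radius 1/120; u6: center (-21/40, 1/4), radius 1/540
Reducing the second expression gives u1: center (-191/360, 11/45), radius 1/630; u2: center (1/2, -1/2), radius 1/9; u3: center (-21/40, 23/90), radius 1/720; u4: center (-1/4, 1/2), radius 1/12; u5: center (-19/40, 1/5), radius 1/120; u6: center (-21/40, 1/4), radius 1/540
Both agree, so they are equal.


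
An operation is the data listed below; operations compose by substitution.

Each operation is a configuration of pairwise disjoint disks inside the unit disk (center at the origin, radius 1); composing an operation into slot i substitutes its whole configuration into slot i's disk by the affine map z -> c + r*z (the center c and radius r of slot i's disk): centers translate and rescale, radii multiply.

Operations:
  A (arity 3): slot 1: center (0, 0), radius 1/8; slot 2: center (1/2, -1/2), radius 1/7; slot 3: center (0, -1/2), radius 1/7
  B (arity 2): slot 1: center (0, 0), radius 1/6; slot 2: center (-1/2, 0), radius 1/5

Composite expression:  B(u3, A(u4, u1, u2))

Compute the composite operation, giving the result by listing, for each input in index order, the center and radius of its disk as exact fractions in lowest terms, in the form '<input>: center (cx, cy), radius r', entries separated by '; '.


Below B, radii multiply path by path; the u-disk centers shift.
input u3: applying the 1 nested substitution gives center (0, 0), radius 1/6
input u4: applying the 2 nested substitutions gives center (-1/2, 0), radius 1/40
input u1: applying the 2 nested substitutions gives center (-2/5, -1/10), radius 1/35
input u2: applying the 2 nested substitutions gives center (-1/2, -1/10), radius 1/35

u1: center (-2/5, -1/10), radius 1/35; u2: center (-1/2, -1/10), radius 1/35; u3: center (0, 0), radius 1/6; u4: center (-1/2, 0), radius 1/40


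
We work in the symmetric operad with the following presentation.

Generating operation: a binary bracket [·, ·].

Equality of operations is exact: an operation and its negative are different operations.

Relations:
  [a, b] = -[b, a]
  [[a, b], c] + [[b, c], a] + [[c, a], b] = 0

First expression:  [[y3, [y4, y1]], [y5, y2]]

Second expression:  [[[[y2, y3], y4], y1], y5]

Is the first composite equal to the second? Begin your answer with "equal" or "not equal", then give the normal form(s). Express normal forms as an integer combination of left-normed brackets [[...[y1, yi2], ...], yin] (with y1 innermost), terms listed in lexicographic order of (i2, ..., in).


not equal — first -[[[[y1, y4], y3], y2], y5] + [[[[y1, y4], y3], y5], y2], second -[[[[y1, y2], y3], y4], y5] + [[[[y1, y3], y2], y4], y5] + [[[[y1, y4], y2], y3], y5] - [[[[y1, y4], y3], y2], y5]

Reducing the first expression gives -[[[[y1, y4], y3], y2], y5] + [[[[y1, y4], y3], y5], y2]
Reducing the second expression gives -[[[[y1, y2], y3], y4], y5] + [[[[y1, y3], y2], y4], y5] + [[[[y1, y4], y2], y3], y5] - [[[[y1, y4], y3], y2], y5]
Different reductions; not equal.


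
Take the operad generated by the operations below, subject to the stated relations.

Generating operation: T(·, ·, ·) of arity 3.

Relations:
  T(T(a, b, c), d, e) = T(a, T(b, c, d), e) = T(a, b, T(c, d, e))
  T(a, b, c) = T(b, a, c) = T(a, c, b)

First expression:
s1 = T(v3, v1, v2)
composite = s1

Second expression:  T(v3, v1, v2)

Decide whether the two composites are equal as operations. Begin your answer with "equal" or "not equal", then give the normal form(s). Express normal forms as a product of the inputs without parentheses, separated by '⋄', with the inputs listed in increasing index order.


equal; the common form is v1 ⋄ v2 ⋄ v3


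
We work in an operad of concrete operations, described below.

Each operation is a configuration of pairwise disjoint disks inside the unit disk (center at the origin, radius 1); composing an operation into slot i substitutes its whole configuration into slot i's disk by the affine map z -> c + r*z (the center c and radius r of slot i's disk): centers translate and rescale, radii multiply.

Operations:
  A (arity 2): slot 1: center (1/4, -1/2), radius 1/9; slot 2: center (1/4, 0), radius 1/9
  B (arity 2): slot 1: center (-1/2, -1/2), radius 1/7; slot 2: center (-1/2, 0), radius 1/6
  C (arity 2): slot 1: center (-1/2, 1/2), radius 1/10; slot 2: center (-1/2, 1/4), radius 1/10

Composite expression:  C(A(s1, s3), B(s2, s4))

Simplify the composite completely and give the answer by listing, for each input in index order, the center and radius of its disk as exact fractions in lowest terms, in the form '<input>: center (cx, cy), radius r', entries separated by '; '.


s1: center (-19/40, 9/20), radius 1/90; s2: center (-11/20, 1/5), radius 1/70; s3: center (-19/40, 1/2), radius 1/90; s4: center (-11/20, 1/4), radius 1/60

Each s-disk chains the slot maps above it in C; radii multiply.
input s1: applying the 2 nested substitutions gives center (-19/40, 9/20), radius 1/90
input s3: applying the 2 nested substitutions gives center (-19/40, 1/2), radius 1/90
input s2: applying the 2 nested substitutions gives center (-11/20, 1/5), radius 1/70
input s4: applying the 2 nested substitutions gives center (-11/20, 1/4), radius 1/60


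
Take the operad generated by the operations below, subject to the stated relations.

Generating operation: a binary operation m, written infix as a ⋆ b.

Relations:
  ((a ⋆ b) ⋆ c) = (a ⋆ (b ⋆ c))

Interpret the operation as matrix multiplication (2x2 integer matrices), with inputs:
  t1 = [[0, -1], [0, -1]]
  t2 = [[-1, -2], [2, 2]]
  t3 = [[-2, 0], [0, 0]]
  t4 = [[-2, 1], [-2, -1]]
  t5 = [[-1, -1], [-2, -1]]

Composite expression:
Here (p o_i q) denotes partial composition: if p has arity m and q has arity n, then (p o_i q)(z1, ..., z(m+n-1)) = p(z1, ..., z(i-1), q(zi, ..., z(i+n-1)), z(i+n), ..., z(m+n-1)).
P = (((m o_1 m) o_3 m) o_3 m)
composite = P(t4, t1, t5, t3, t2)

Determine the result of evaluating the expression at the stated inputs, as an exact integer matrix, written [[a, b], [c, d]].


(t4 ⋆ t1) = [[0, 1], [0, 3]]
(t5 ⋆ t3) = [[2, 0], [4, 0]]
((t5 ⋆ t3) ⋆ t2) = [[-2, -4], [-4, -8]]
((t4 ⋆ t1) ⋆ ((t5 ⋆ t3) ⋆ t2)) = [[-4, -8], [-12, -24]]

[[-4, -8], [-12, -24]]


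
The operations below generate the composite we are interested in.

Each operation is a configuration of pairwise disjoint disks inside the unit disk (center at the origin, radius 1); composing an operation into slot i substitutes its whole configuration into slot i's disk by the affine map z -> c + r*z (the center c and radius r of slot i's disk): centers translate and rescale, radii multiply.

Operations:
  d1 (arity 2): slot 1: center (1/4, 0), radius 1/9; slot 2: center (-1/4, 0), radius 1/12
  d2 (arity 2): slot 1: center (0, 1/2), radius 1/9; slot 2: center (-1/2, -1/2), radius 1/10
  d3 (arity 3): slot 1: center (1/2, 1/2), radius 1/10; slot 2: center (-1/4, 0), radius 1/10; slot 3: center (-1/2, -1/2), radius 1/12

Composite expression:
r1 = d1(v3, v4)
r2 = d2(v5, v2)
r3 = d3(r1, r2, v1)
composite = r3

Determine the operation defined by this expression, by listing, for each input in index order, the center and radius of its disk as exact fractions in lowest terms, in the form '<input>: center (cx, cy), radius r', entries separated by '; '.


v1: center (-1/2, -1/2), radius 1/12; v2: center (-3/10, -1/20), radius 1/100; v3: center (21/40, 1/2), radius 1/90; v4: center (19/40, 1/2), radius 1/120; v5: center (-1/4, 1/20), radius 1/90

Each v-disk chains the slot maps above it in d3; radii multiply.
input v3: applying the 2 nested substitutions gives center (21/40, 1/2), radius 1/90
input v4: applying the 2 nested substitutions gives center (19/40, 1/2), radius 1/120
input v5: applying the 2 nested substitutions gives center (-1/4, 1/20), radius 1/90
input v2: applying the 2 nested substitutions gives center (-3/10, -1/20), radius 1/100
input v1: applying the 1 nested substitution gives center (-1/2, -1/2), radius 1/12


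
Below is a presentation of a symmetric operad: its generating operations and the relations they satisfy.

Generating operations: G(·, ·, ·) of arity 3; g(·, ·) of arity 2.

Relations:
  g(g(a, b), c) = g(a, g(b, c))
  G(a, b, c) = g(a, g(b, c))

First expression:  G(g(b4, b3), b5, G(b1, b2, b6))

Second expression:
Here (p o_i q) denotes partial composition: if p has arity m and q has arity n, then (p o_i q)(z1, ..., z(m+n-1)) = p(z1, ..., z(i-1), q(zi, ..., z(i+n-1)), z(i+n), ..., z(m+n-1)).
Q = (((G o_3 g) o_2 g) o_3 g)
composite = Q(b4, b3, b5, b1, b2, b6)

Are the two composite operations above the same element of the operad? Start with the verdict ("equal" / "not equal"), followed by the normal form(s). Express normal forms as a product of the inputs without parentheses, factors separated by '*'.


The first expression, normalized: b4 * b3 * b5 * b1 * b2 * b6
The second expression, normalized: b4 * b3 * b5 * b1 * b2 * b6
The forms coincide; equal.

equal; the common form is b4 * b3 * b5 * b1 * b2 * b6


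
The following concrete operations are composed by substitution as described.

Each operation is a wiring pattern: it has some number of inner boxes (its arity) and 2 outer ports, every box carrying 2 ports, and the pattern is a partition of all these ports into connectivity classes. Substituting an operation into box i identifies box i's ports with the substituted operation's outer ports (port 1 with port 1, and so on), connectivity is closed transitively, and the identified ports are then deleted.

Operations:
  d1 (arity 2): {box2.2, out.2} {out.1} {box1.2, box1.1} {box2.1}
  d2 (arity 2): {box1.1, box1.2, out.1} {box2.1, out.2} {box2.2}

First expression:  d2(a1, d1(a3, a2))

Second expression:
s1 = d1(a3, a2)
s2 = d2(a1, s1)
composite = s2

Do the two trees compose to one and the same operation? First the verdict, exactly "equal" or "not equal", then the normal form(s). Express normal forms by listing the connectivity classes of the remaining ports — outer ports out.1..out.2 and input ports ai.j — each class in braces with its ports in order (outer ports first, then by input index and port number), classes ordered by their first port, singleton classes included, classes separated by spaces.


equal; the common form is {out.1, a1.1, a1.2} {out.2} {a2.1} {a2.2} {a3.1, a3.2}

Reducing the first expression gives {out.1, a1.1, a1.2} {out.2} {a2.1} {a2.2} {a3.1, a3.2}
Reducing the second expression gives {out.1, a1.1, a1.2} {out.2} {a2.1} {a2.2} {a3.1, a3.2}
The normal forms match — equal.


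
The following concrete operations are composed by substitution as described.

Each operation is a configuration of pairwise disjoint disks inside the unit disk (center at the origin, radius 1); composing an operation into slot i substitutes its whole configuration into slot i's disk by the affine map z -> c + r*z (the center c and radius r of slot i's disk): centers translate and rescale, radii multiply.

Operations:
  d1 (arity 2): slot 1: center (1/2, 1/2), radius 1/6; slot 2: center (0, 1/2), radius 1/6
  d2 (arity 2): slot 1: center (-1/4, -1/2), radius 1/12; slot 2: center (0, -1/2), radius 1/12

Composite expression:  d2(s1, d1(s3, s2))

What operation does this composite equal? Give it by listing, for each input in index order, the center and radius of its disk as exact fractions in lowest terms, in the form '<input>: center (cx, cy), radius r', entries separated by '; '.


Follow each s-input down from d2: c' goes to c + r*c', radius to r*r'.
tracing s1 down its 1-map path: center (-1/4, -1/2), radius 1/12
tracing s3 down its 2-map path: center (1/24, -11/24), radius 1/72
tracing s2 down its 2-map path: center (0, -11/24), radius 1/72

s1: center (-1/4, -1/2), radius 1/12; s2: center (0, -11/24), radius 1/72; s3: center (1/24, -11/24), radius 1/72
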